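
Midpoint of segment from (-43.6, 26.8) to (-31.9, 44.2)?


Mx = (-43.6 - 31.9)/2 = -75.5/2 = -37.7500
My = (26.8 + 44.2)/2 = 71.0/2 = 35.5000

(-37.7500, 35.5000)


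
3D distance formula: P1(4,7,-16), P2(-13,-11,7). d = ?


dx=-17, dy=-18, dz=23
d = sqrt(289+324+529) = sqrt(1142) = 33.7935

33.7935


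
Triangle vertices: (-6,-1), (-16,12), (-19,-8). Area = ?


-6*(12+ 8) = -120
-16*(-8+ 1) = 112
-19*(-1-12) = 247
sum = 239
Area = |239|/2 = 119.5000

119.5000 sq units


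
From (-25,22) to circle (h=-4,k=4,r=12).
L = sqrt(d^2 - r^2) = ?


d = sqrt((-25+ 4)^2 + (22-4)^2) = sqrt(441+324) = 27.6586
L = sqrt(765.0000 - 144) = sqrt(621.0000) = 24.9199

24.9199


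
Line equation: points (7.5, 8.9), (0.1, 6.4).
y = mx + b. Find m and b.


m = (-2.5)/(-7.4) = 0.3378
b = y1 - m*x1 = 8.9 - (-2.5*7.5)/(-7.4) = 8.9 - 2.5338 = 6.3662

y = 0.3378x + 6.3662


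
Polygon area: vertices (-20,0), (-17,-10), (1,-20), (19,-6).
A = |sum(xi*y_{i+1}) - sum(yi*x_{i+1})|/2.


sum(xi*y_{i+1}) = -20*(-10) - 17*(-20) + 1*(-6) + 19*0 = 534
sum(yi*x_{i+1}) = 0*(-17) - 10*1 - 20*19 - 6*(-20) = -270
Area = |534 + 270|/2 = 804/2 = 402.0000

402.0000 sq units


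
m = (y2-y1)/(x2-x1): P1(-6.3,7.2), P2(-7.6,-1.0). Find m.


dy = -1.0 - 7.2 = -8.2
dx = -7.6 + 6.3 = -1.3
m = -8.2/(-1.3) = 6.3077

m = 6.3077


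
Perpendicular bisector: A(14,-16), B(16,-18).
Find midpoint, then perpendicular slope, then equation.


Midpoint = (15, -17)
Slope of AB = dy/dx = -2/2 = -1.0000
Perp slope = -dx/dy = 2/2 = 1.0000
b = My - (perp slope)*Mx = -17 + (2*15)/(-2) = -17 - 15.0000 = -32.0000

y = 1.0000x - 32.0000


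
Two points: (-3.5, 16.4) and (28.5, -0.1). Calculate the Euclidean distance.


dx = 28.5 + 3.5 = 32.0
dy = -0.1 - 16.4 = -16.5
d = sqrt(1024.0 + 272.25) = sqrt(1296.25) = 36.0035

36.0035


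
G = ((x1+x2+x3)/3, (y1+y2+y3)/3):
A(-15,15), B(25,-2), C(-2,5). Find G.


Gx = (-15+25- 2)/3 = 8/3 = 2.6667
Gy = (15- 2+5)/3 = 18/3 = 6.0000

G = (2.6667, 6.0000)


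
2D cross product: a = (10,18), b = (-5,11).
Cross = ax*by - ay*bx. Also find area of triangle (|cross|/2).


cross = 10*11 - 18*(-5) = 110 + 90 = 200
Triangle area = |200|/2 = 200/2 = 100.0000

cross = 200, triangle area = 100.0000


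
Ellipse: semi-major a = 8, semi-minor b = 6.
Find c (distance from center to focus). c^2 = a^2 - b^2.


c^2 = 8^2 - 6^2 = 64 - 36 = 28
c = sqrt(28) = 5.2915

c = 5.2915


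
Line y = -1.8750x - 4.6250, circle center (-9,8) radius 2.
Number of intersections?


Substitute y = -1.8750x - 4.6250: (x+ 9)^2 + (-1.8750x- 4.6250-8)^2 = 4
Expand to Ax^2 + Bx + C = 0, where b-k = -12.625
A = 1+m^2 = 4.515625
B = 2(m(b-k) - h) = 2(-1.8750*(-12.625) + 9) = 65.34375
C = h^2 + (b-k)^2 - r^2 = 81 + 159.390625 - 4 = 236.390625
disc = B^2-4AC = 4269.8057 - 4269.8057 = 0
disc = 0

1 intersection point (tangent)


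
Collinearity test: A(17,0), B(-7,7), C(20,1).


17*(7-1) - 7*(1-0) + 20*(0-7)
= 102 - 7 - 140 = -45

No, not collinear (determinant = -45)


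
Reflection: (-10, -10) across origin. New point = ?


Reflection rule for origin: (-x, -y)
(-10, -10) -> (10, 10)

(10, 10)


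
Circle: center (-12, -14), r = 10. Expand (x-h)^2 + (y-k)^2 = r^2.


(x+ 12)^2 + (y+ 14)^2 = 10^2
D = -2h = 24, E = -2k = 28
F = h^2+k^2-r^2 = 144+196-100 = 240

x^2 + y^2 + 24x + 28y + 240 = 0


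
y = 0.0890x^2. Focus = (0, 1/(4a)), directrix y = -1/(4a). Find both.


a = 0.0890
1/(4a) = 2.8090
Focus = (0, 2.8090)
Directrix: y = -2.8090

Focus = (0, 2.8090), Directrix: y = -2.8090


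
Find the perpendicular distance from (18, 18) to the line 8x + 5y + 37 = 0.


|8*18 + 5*18 + 37| = |271| = 271
sqrt(64 + 25) = sqrt(89) = 9.4340
d = 271/sqrt(89) = 28.7259

28.7259


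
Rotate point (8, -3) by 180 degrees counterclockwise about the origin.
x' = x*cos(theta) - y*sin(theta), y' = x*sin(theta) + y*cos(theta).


cos(180) = -1, sin(180) = 0
x' = 8*(-1) + 3*0 = -8
y' = 8*0 - 3*(-1) = 3

(-8, 3)


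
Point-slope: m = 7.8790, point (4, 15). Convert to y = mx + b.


y - 15 = 7.8790(x - 4)
y = 7.8790x + 15 - 7.8790*4
y = 7.8790x - 16.5160

y = 7.8790x - 16.5160


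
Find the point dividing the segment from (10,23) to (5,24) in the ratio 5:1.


Px = (5*5 + 1*10)/6 = 35/6 = 5.8333
Py = (5*24 + 1*23)/6 = 143/6 = 23.8333

P = (5.8333, 23.8333)


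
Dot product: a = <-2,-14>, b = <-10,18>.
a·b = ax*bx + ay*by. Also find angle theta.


a·b = -2*(-10) - 14*18 = 20 - 252 = -232
|a| = sqrt(4+196) = 14.1421
|b| = sqrt(100+324) = 20.5913
cos(theta) = -232/(sqrt(200)*sqrt(424)) = -232/sqrt(84800) = -0.796691
theta = arccos(-232/sqrt(84800)) = 142.8153 degrees

a·b = -232, theta = 142.8153 deg


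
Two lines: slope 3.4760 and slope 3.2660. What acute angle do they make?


m1-m2 = 0.21
1+m1*m2 = 12.352616
tan(theta) = |0.21/12.352616| = 0.017000
theta = arctan(|0.21/12.352616|) = 0.9740 degrees (acute angle)

0.9740 degrees


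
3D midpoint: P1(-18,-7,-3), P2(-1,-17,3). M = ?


Mx = (-18- 1)/2 = -9.5000
My = (-7- 17)/2 = -12.0000
Mz = (-3+3)/2 = 0

M = (-9.5000, -12.0000, 0)


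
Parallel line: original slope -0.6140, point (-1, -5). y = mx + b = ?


Parallel lines have equal slopes.
m2 = -0.6140
b2 = -5 + 0.6140*(-1) = -5.6140

y = -0.6140x - 5.6140


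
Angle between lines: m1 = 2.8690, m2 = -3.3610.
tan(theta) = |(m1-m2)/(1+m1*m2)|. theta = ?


m1-m2 = 6.23
1+m1*m2 = -8.642709
tan(theta) = |6.23/(-8.642709)| = 0.720839
theta = arctan(|6.23/(-8.642709)|) = 35.7855 degrees (acute angle)

35.7855 degrees


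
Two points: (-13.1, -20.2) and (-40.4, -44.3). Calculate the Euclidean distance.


dx = -40.4 + 13.1 = -27.3
dy = -44.3 + 20.2 = -24.1
d = sqrt(745.29 + 580.81) = sqrt(1326.1) = 36.4157

36.4157


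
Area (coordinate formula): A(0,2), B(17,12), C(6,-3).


0*(12+ 3) = 0
17*(-3-2) = -85
6*(2-12) = -60
sum = -145
Area = |-145|/2 = 72.5000

72.5000 sq units


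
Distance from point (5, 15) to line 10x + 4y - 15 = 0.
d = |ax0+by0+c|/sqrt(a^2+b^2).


|10*5 + 4*15 - 15| = |95| = 95
sqrt(100 + 16) = sqrt(116) = 10.7703
d = 95/sqrt(116) = 8.8205

8.8205


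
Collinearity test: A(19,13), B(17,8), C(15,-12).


19*(8+ 12) + 17*(-12-13) + 15*(13-8)
= 380 - 425 + 75 = 30

No, not collinear (determinant = 30)


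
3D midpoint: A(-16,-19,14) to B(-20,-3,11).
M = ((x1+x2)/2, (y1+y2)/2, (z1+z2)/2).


Mx = (-16- 20)/2 = -18.0000
My = (-19- 3)/2 = -11.0000
Mz = (14+11)/2 = 12.5000

M = (-18.0000, -11.0000, 12.5000)


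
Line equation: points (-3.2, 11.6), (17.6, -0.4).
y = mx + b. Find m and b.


m = (-12.0)/(20.8) = -0.5769
b = y1 - m*x1 = 11.6 - (-12.0*(-3.2))/(20.8) = 11.6 - 1.8462 = 9.7538

y = -0.5769x + 9.7538


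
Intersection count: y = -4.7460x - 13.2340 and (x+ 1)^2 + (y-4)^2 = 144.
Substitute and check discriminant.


Substitute y = -4.7460x - 13.2340: (x+ 1)^2 + (-4.7460x- 13.2340-4)^2 = 144
Expand to Ax^2 + Bx + C = 0, where b-k = -17.234
A = 1+m^2 = 23.524516
B = 2(m(b-k) - h) = 2(-4.7460*(-17.234) + 1) = 165.585128
C = h^2 + (b-k)^2 - r^2 = 1 + 297.010756 - 144 = 154.010756
disc = B^2-4AC = 27418.4346 - 14492.1140 = 12926.3206
disc > 0

2 intersection points


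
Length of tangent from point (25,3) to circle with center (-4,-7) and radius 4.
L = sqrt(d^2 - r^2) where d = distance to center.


d = sqrt((25+ 4)^2 + (3+ 7)^2) = sqrt(841+100) = 30.6757
L = sqrt(941.0000 - 16) = sqrt(925.0000) = 30.4138

30.4138


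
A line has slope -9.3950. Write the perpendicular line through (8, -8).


Perpendicular slope = -1/m1 = -1/(-9.3950) = 0.1064
b2 = y0 - m2*x0 = -8 + 8/(-9.3950) = -8 - 0.8515 = -8.8515

y = 0.1064x - 8.8515


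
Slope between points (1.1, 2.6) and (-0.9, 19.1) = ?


dy = 19.1 - 2.6 = 16.5
dx = -0.9 - 1.1 = -2.0
m = 16.5/(-2.0) = -8.2500

m = -8.2500


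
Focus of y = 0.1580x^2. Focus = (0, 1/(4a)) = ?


a = 0.1580
4a = 0.6320
focus = (0, 1/0.6320) = (0, 1.5823)

Focus = (0, 1.5823)


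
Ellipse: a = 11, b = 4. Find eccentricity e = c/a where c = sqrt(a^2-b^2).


c = sqrt(121-16) = sqrt(105) = 10.2470
e = c/a = sqrt(105)/11 = 0.9315

e = 0.9315


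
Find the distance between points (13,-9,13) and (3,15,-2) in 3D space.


dx=-10, dy=24, dz=-15
d = sqrt(100+576+225) = sqrt(901) = 30.0167

30.0167


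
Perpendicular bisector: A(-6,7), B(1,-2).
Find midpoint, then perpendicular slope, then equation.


Midpoint = (-2.5, 2.5)
Slope of AB = dy/dx = -9/7 = -1.2857
Perp slope = -dx/dy = 7/9 = 0.7778
b = My - (perp slope)*Mx = 2.5 + (7*(-2.5))/(-9) = 2.5 + 1.9444 = 4.4444

y = 0.7778x + 4.4444


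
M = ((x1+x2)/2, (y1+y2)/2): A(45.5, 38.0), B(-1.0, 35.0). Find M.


Mx = (45.5 - 1.0)/2 = 44.5/2 = 22.2500
My = (38.0 + 35.0)/2 = 73.0/2 = 36.5000

(22.2500, 36.5000)


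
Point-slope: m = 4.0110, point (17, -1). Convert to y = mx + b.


y + 1 = 4.0110(x - 17)
y = 4.0110x - 1 - 4.0110*17
y = 4.0110x - 69.1870

y = 4.0110x - 69.1870


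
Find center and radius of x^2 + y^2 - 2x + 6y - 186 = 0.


h = -D/2 = 2/2 = 1
k = -E/2 = -6/2 = -3
r^2 = h^2 + k^2 - F = 1 + 9 + 186 = 196
r = 14

Center (1, -3), radius = 14


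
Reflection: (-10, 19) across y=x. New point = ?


Reflection rule for y=x: (y, x)
(-10, 19) -> (19, -10)

(19, -10)


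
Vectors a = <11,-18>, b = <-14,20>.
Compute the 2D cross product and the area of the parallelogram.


cross = 11*20 + 18*(-14) = 220 - 252 = -32
Parallelogram area = |-32| = 32

cross = -32, parallelogram area = 32


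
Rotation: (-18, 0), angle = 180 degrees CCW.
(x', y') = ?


cos(180) = -1, sin(180) = 0
x' = -18*(-1) - 0*0 = 18
y' = -18*0 + 0*(-1) = 0

(18, 0)


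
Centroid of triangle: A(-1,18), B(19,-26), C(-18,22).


Gx = (-1+19- 18)/3 = 0/3 = 0
Gy = (18- 26+22)/3 = 14/3 = 4.6667

G = (0, 4.6667)


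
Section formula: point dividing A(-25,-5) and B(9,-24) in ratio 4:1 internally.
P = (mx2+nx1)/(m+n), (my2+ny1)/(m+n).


Px = (4*9 + 1*(-25))/5 = 11/5 = 2.2000
Py = (4*(-24) + 1*(-5))/5 = -101/5 = -20.2000

P = (2.2000, -20.2000)


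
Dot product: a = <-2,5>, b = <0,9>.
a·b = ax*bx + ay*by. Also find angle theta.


a·b = -2*0 + 5*9 = 0 + 45 = 45
|a| = sqrt(4+25) = 5.3852
|b| = sqrt(0+81) = 9.0000
cos(theta) = 45/(sqrt(29)*sqrt(81)) = 45/sqrt(2349) = 0.928477
theta = arccos(45/sqrt(2349)) = 21.8014 degrees

a·b = 45, theta = 21.8014 deg


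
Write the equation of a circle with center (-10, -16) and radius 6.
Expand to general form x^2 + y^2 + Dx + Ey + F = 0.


(x+ 10)^2 + (y+ 16)^2 = 6^2
D = -2h = 20, E = -2k = 32
F = h^2+k^2-r^2 = 100+256-36 = 320

x^2 + y^2 + 20x + 32y + 320 = 0


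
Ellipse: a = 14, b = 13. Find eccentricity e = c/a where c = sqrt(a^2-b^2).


c = sqrt(196-169) = sqrt(27) = 5.1962
e = c/a = sqrt(27)/14 = 0.3712

e = 0.3712


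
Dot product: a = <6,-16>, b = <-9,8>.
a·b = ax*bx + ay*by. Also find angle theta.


a·b = 6*(-9) - 16*8 = -54 - 128 = -182
|a| = sqrt(36+256) = 17.0880
|b| = sqrt(81+64) = 12.0416
cos(theta) = -182/(sqrt(292)*sqrt(145)) = -182/sqrt(42340) = -0.884496
theta = arccos(-182/sqrt(42340)) = 152.1896 degrees

a·b = -182, theta = 152.1896 deg


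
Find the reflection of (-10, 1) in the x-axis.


Reflection rule for x-axis: (x, -y)
(-10, 1) -> (-10, -1)

(-10, -1)


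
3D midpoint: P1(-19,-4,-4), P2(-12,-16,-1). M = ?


Mx = (-19- 12)/2 = -15.5000
My = (-4- 16)/2 = -10.0000
Mz = (-4- 1)/2 = -2.5000

M = (-15.5000, -10.0000, -2.5000)


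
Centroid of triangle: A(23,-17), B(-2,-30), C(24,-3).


Gx = (23- 2+24)/3 = 45/3 = 15.0000
Gy = (-17- 30- 3)/3 = -50/3 = -16.6667

G = (15.0000, -16.6667)


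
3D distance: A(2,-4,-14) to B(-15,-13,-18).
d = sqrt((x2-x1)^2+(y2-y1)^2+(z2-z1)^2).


dx=-17, dy=-9, dz=-4
d = sqrt(289+81+16) = sqrt(386) = 19.6469

19.6469


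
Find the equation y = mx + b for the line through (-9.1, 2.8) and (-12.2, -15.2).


m = (-18.0)/(-3.1) = 5.8065
b = y1 - m*x1 = 2.8 - (-18.0*(-9.1))/(-3.1) = 2.8 + 52.8387 = 55.6387

y = 5.8065x + 55.6387


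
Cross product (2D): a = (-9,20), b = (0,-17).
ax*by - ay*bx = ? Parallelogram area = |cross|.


cross = -9*(-17) - 20*0 = 153 - 0 = 153
Parallelogram area = |153| = 153

cross = 153, parallelogram area = 153


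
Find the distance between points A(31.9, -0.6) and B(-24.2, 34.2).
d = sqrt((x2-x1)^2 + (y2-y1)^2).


dx = -24.2 - 31.9 = -56.1
dy = 34.2 + 0.6 = 34.8
d = sqrt(3147.21 + 1211.04) = sqrt(4358.25) = 66.0170

66.0170


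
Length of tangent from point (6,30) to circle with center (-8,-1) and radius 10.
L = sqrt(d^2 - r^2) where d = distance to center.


d = sqrt((6+ 8)^2 + (30+ 1)^2) = sqrt(196+961) = 34.0147
L = sqrt(1157.0000 - 100) = sqrt(1057.0000) = 32.5115

32.5115


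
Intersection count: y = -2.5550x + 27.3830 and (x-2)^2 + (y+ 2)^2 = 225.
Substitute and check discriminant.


Substitute y = -2.5550x + 27.3830: (x-2)^2 + (-2.5550x+27.3830+ 2)^2 = 225
Expand to Ax^2 + Bx + C = 0, where b-k = 29.383
A = 1+m^2 = 7.528025
B = 2(m(b-k) - h) = 2(-2.5550*29.383 - 2) = -154.14713
C = h^2 + (b-k)^2 - r^2 = 4 + 863.360689 - 225 = 642.360689
disc = B^2-4AC = 23761.3377 - 19342.8293 = 4418.5084
disc > 0

2 intersection points


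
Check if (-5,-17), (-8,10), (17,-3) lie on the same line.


-5*(10+ 3) - 8*(-3+ 17) + 17*(-17-10)
= -65 - 112 - 459 = -636

No, not collinear (determinant = -636)


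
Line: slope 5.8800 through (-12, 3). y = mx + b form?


y - 3 = 5.8800(x + 12)
y = 5.8800x + 3 - 5.8800*(-12)
y = 5.8800x + 73.5600

y = 5.8800x + 73.5600


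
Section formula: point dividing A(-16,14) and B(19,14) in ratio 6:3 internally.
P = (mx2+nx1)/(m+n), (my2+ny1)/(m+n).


Px = (6*19 + 3*(-16))/9 = 66/9 = 7.3333
Py = (6*14 + 3*14)/9 = 126/9 = 14.0000

P = (7.3333, 14.0000)


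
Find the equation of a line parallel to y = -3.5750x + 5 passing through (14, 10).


Parallel lines have equal slopes.
m2 = -3.5750
b2 = 10 + 3.5750*14 = 60.0500

y = -3.5750x + 60.0500


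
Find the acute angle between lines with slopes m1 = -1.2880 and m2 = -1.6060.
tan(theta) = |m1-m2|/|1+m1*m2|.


m1-m2 = 0.318
1+m1*m2 = 3.068528
tan(theta) = |0.318/3.068528| = 0.103633
theta = arctan(|0.318/3.068528|) = 5.9166 degrees (acute angle)

5.9166 degrees


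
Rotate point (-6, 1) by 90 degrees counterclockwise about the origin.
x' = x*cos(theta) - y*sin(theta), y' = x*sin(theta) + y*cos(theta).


cos(90) = 0, sin(90) = 1
x' = -6*0 - 1*1 = -1
y' = -6*1 + 1*0 = -6

(-1, -6)


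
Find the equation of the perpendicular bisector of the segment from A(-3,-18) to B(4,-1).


Midpoint = (0.5, -9.5)
Slope of AB = dy/dx = 17/7 = 2.4286
Perp slope = -dx/dy = -7/17 = -0.4118
b = My - (perp slope)*Mx = -9.5 + (7*0.5)/17 = -9.5 + 0.2059 = -9.2941

y = -0.4118x - 9.2941


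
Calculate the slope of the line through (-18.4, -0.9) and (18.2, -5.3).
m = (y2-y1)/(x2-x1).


dy = -5.3 + 0.9 = -4.4
dx = 18.2 + 18.4 = 36.6
m = -4.4/36.6 = -0.1202

m = -0.1202


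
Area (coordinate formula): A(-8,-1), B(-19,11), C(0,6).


-8*(11-6) = -40
-19*(6+ 1) = -133
0*(-1-11) = 0
sum = -173
Area = |-173|/2 = 86.5000

86.5000 sq units


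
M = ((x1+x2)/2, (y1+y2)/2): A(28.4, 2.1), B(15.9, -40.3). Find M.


Mx = (28.4 + 15.9)/2 = 44.3/2 = 22.1500
My = (2.1 - 40.3)/2 = -38.2/2 = -19.1000

(22.1500, -19.1000)


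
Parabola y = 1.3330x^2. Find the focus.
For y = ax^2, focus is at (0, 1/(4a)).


a = 1.3330
4a = 5.3320
focus = (0, 1/5.3320) = (0, 0.1875)

Focus = (0, 0.1875)


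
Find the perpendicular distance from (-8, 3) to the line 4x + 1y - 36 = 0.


|4*(-8) + 1*3 - 36| = |-65| = 65
sqrt(16 + 1) = sqrt(17) = 4.1231
d = 65/sqrt(17) = 15.7648

15.7648


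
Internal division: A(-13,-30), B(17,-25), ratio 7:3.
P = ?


Px = (7*17 + 3*(-13))/10 = 80/10 = 8.0000
Py = (7*(-25) + 3*(-30))/10 = -265/10 = -26.5000

P = (8.0000, -26.5000)


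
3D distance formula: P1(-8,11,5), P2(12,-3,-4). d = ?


dx=20, dy=-14, dz=-9
d = sqrt(400+196+81) = sqrt(677) = 26.0192

26.0192


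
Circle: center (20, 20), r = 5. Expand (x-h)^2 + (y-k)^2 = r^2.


(x-20)^2 + (y-20)^2 = 5^2
D = -2h = -40, E = -2k = -40
F = h^2+k^2-r^2 = 400+400-25 = 775

x^2 + y^2 - 40x - 40y + 775 = 0


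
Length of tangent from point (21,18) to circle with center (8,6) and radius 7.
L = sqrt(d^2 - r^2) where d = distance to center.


d = sqrt((21-8)^2 + (18-6)^2) = sqrt(169+144) = 17.6918
L = sqrt(313.0000 - 49) = sqrt(264.0000) = 16.2481

16.2481


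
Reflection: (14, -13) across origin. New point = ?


Reflection rule for origin: (-x, -y)
(14, -13) -> (-14, 13)

(-14, 13)


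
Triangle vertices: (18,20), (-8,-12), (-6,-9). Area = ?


18*(-12+ 9) = -54
-8*(-9-20) = 232
-6*(20+ 12) = -192
sum = -14
Area = |-14|/2 = 7.0000

7.0000 sq units


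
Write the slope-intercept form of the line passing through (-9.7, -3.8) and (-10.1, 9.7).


m = (13.5)/(-0.4) = -33.7500
b = y1 - m*x1 = -3.8 - (13.5*(-9.7))/(-0.4) = -3.8 - 327.3750 = -331.1750

y = -33.7500x - 331.1750


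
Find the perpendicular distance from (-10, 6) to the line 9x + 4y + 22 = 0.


|9*(-10) + 4*6 + 22| = |-44| = 44
sqrt(81 + 16) = sqrt(97) = 9.8489
d = 44/sqrt(97) = 4.4675

4.4675


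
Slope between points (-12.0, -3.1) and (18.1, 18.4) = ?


dy = 18.4 + 3.1 = 21.5
dx = 18.1 + 12.0 = 30.1
m = 21.5/30.1 = 0.7143

m = 0.7143


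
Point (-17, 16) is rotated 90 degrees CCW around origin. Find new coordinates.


cos(90) = 0, sin(90) = 1
x' = -17*0 - 16*1 = -16
y' = -17*1 + 16*0 = -17

(-16, -17)


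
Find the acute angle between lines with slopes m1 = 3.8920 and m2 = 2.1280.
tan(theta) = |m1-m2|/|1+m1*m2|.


m1-m2 = 1.764
1+m1*m2 = 9.282176
tan(theta) = |1.764/9.282176| = 0.190042
theta = arctan(|1.764/9.282176|) = 10.7603 degrees (acute angle)

10.7603 degrees


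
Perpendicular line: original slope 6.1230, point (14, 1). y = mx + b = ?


Perpendicular slope = -1/m1 = -1/6.1230 = -0.1633
b2 = y0 - m2*x0 = 1 + 14/6.1230 = 1 + 2.2865 = 3.2865

y = -0.1633x + 3.2865


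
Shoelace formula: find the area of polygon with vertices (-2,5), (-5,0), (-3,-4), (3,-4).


sum(xi*y_{i+1}) = -2*0 - 5*(-4) - 3*(-4) + 3*5 = 47
sum(yi*x_{i+1}) = 5*(-5) + 0*(-3) - 4*3 - 4*(-2) = -29
Area = |47 + 29|/2 = 76/2 = 38.0000

38.0000 sq units


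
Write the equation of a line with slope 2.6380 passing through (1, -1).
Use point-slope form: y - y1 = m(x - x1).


y + 1 = 2.6380(x - 1)
y = 2.6380x - 1 - 2.6380*1
y = 2.6380x - 3.6380

y = 2.6380x - 3.6380


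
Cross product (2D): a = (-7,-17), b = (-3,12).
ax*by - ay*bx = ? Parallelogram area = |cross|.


cross = -7*12 + 17*(-3) = -84 - 51 = -135
Parallelogram area = |-135| = 135

cross = -135, parallelogram area = 135


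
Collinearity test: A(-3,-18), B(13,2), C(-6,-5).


-3*(2+ 5) + 13*(-5+ 18) - 6*(-18-2)
= -21 + 169 + 120 = 268

No, not collinear (determinant = 268)


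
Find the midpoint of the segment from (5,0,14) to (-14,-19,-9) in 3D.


Mx = (5- 14)/2 = -4.5000
My = (0- 19)/2 = -9.5000
Mz = (14- 9)/2 = 2.5000

M = (-4.5000, -9.5000, 2.5000)


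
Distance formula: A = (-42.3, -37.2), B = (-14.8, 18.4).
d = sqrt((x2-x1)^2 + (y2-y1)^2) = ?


dx = -14.8 + 42.3 = 27.5
dy = 18.4 + 37.2 = 55.6
d = sqrt(756.25 + 3091.36) = sqrt(3847.61) = 62.0291

62.0291


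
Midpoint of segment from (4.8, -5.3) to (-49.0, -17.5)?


Mx = (4.8 - 49.0)/2 = -44.2/2 = -22.1000
My = (-5.3 - 17.5)/2 = -22.8/2 = -11.4000

(-22.1000, -11.4000)


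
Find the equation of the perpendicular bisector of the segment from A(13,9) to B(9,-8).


Midpoint = (11, 0.5)
Slope of AB = dy/dx = -17/(-4) = 4.2500
Perp slope = -dx/dy = -4/17 = -0.2353
b = My - (perp slope)*Mx = 0.5 + (-4*11)/(-17) = 0.5 + 2.5882 = 3.0882

y = -0.2353x + 3.0882


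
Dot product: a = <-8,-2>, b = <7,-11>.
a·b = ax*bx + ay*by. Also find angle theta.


a·b = -8*7 - 2*(-11) = -56 + 22 = -34
|a| = sqrt(64+4) = 8.2462
|b| = sqrt(49+121) = 13.0384
cos(theta) = -34/(sqrt(68)*sqrt(170)) = -34/sqrt(11560) = -0.316228
theta = arccos(-34/sqrt(11560)) = 108.4349 degrees

a·b = -34, theta = 108.4349 deg


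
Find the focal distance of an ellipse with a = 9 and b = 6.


c^2 = 9^2 - 6^2 = 81 - 36 = 45
c = sqrt(45) = 6.7082

c = 6.7082


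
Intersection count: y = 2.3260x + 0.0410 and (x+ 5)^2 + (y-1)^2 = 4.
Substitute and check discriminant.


Substitute y = 2.3260x + 0.0410: (x+ 5)^2 + (2.3260x+0.0410-1)^2 = 4
Expand to Ax^2 + Bx + C = 0, where b-k = -0.959
A = 1+m^2 = 6.410276
B = 2(m(b-k) - h) = 2(2.3260*(-0.959) + 5) = 5.538732
C = h^2 + (b-k)^2 - r^2 = 25 + 0.919681 - 4 = 21.919681
disc = B^2-4AC = 30.6776 - 562.0448 = -531.3672
disc < 0

0 intersection points


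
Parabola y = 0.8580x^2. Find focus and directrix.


a = 0.8580
1/(4a) = 0.2914
Focus = (0, 0.2914)
Directrix: y = -0.2914

Focus = (0, 0.2914), Directrix: y = -0.2914


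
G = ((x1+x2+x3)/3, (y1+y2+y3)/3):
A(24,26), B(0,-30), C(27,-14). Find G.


Gx = (24+0+27)/3 = 51/3 = 17.0000
Gy = (26- 30- 14)/3 = -18/3 = -6.0000

G = (17.0000, -6.0000)


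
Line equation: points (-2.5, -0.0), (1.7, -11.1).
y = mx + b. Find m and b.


m = (-11.1)/(4.2) = -2.6429
b = y1 - m*x1 = -0.0 - (-11.1*(-2.5))/(4.2) = -0.0 - 6.6071 = -6.6071

y = -2.6429x - 6.6071


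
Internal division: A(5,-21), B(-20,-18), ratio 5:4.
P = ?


Px = (5*(-20) + 4*5)/9 = -80/9 = -8.8889
Py = (5*(-18) + 4*(-21))/9 = -174/9 = -19.3333

P = (-8.8889, -19.3333)


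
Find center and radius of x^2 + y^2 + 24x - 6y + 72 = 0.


h = -D/2 = -24/2 = -12
k = -E/2 = 6/2 = 3
r^2 = h^2 + k^2 - F = 144 + 9 - 72 = 81
r = 9

Center (-12, 3), radius = 9


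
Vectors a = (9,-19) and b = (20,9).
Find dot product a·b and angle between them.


a·b = 9*20 - 19*9 = 180 - 171 = 9
|a| = sqrt(81+361) = 21.0238
|b| = sqrt(400+81) = 21.9317
cos(theta) = 9/(sqrt(442)*sqrt(481)) = 9/sqrt(212602) = 0.019519
theta = arccos(9/sqrt(212602)) = 88.8816 degrees

a·b = 9, theta = 88.8816 deg


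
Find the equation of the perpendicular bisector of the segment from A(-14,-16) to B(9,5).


Midpoint = (-2.5, -5.5)
Slope of AB = dy/dx = 21/23 = 0.9130
Perp slope = -dx/dy = -23/21 = -1.0952
b = My - (perp slope)*Mx = -5.5 + (23*(-2.5))/21 = -5.5 - 2.7381 = -8.2381

y = -1.0952x - 8.2381


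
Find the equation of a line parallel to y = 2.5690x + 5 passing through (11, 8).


Parallel lines have equal slopes.
m2 = 2.5690
b2 = 8 - 2.5690*11 = -20.2590

y = 2.5690x - 20.2590


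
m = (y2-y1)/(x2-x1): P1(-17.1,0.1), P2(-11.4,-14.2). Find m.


dy = -14.2 - 0.1 = -14.3
dx = -11.4 + 17.1 = 5.7
m = -14.3/5.7 = -2.5088

m = -2.5088


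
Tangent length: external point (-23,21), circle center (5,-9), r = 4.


d = sqrt((-23-5)^2 + (21+ 9)^2) = sqrt(784+900) = 41.0366
L = sqrt(1684.0000 - 16) = sqrt(1668.0000) = 40.8412

40.8412


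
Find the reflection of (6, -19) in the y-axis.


Reflection rule for y-axis: (-x, y)
(6, -19) -> (-6, -19)

(-6, -19)


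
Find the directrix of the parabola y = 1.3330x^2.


a = 1.3330
1/(4a) = 0.1875
directrix: y = -0.1875 = -0.1875

y = -0.1875


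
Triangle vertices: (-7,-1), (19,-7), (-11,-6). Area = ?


-7*(-7+ 6) = 7
19*(-6+ 1) = -95
-11*(-1+ 7) = -66
sum = -154
Area = |-154|/2 = 77.0000

77.0000 sq units


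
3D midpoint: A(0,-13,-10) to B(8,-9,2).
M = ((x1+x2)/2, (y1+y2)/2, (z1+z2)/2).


Mx = (0+8)/2 = 4.0000
My = (-13- 9)/2 = -11.0000
Mz = (-10+2)/2 = -4.0000

M = (4.0000, -11.0000, -4.0000)


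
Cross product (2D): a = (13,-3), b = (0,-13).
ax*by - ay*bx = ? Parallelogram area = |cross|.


cross = 13*(-13) + 3*0 = -169 - 0 = -169
Parallelogram area = |-169| = 169

cross = -169, parallelogram area = 169


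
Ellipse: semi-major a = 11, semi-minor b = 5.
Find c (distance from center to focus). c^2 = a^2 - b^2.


c^2 = 11^2 - 5^2 = 121 - 25 = 96
c = sqrt(96) = 9.7980

c = 9.7980


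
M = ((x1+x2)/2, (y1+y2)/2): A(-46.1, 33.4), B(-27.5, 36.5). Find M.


Mx = (-46.1 - 27.5)/2 = -73.6/2 = -36.8000
My = (33.4 + 36.5)/2 = 69.9/2 = 34.9500

(-36.8000, 34.9500)


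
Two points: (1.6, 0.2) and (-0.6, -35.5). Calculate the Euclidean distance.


dx = -0.6 - 1.6 = -2.2
dy = -35.5 - 0.2 = -35.7
d = sqrt(4.84 + 1274.49) = sqrt(1279.33) = 35.7677

35.7677


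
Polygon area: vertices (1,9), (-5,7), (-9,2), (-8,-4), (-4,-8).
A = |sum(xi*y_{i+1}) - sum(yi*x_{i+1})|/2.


sum(xi*y_{i+1}) = 1*7 - 5*2 - 9*(-4) - 8*(-8) - 4*9 = 61
sum(yi*x_{i+1}) = 9*(-5) + 7*(-9) + 2*(-8) - 4*(-4) - 8*1 = -116
Area = |61 + 116|/2 = 177/2 = 88.5000

88.5000 sq units


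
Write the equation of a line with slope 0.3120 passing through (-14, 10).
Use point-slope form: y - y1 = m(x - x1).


y - 10 = 0.3120(x + 14)
y = 0.3120x + 10 - 0.3120*(-14)
y = 0.3120x + 14.3680

y = 0.3120x + 14.3680


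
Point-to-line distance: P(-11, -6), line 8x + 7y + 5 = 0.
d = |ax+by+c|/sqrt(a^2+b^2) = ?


|8*(-11) + 7*(-6) + 5| = |-125| = 125
sqrt(64 + 49) = sqrt(113) = 10.6301
d = 125/sqrt(113) = 11.7590

11.7590


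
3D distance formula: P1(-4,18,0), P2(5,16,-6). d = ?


dx=9, dy=-2, dz=-6
d = sqrt(81+4+36) = sqrt(121) = 11.0000

11.0000


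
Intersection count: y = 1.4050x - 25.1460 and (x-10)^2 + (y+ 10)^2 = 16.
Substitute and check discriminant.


Substitute y = 1.4050x - 25.1460: (x-10)^2 + (1.4050x- 25.1460+ 10)^2 = 16
Expand to Ax^2 + Bx + C = 0, where b-k = -15.146
A = 1+m^2 = 2.974025
B = 2(m(b-k) - h) = 2(1.4050*(-15.146) - 10) = -62.56026
C = h^2 + (b-k)^2 - r^2 = 100 + 229.401316 - 16 = 313.401316
disc = B^2-4AC = 3913.7861 - 3728.2534 = 185.5327
disc > 0

2 intersection points


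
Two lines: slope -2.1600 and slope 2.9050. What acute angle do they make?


m1-m2 = -5.065
1+m1*m2 = -5.2748
tan(theta) = |-5.065/(-5.2748)| = 0.960226
theta = arctan(|-5.065/(-5.2748)|) = 43.8376 degrees (acute angle)

43.8376 degrees


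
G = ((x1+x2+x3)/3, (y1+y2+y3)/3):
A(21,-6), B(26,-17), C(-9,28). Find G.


Gx = (21+26- 9)/3 = 38/3 = 12.6667
Gy = (-6- 17+28)/3 = 5/3 = 1.6667

G = (12.6667, 1.6667)


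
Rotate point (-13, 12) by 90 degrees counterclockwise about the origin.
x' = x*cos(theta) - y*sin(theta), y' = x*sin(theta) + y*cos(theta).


cos(90) = 0, sin(90) = 1
x' = -13*0 - 12*1 = -12
y' = -13*1 + 12*0 = -13

(-12, -13)


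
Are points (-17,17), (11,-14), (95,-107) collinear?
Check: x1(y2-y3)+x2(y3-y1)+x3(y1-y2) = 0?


-17*(-14+ 107) + 11*(-107-17) + 95*(17+ 14)
= -1581 - 1364 + 2945 = 0

Yes, collinear (determinant = 0)


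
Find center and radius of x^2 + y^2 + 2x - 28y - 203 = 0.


h = -D/2 = -2/2 = -1
k = -E/2 = 28/2 = 14
r^2 = h^2 + k^2 - F = 1 + 196 + 203 = 400
r = 20

Center (-1, 14), radius = 20


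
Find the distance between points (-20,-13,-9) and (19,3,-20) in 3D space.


dx=39, dy=16, dz=-11
d = sqrt(1521+256+121) = sqrt(1898) = 43.5660

43.5660


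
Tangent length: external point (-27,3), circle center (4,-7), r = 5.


d = sqrt((-27-4)^2 + (3+ 7)^2) = sqrt(961+100) = 32.5730
L = sqrt(1061.0000 - 25) = sqrt(1036.0000) = 32.1870

32.1870


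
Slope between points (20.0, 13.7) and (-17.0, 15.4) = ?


dy = 15.4 - 13.7 = 1.7
dx = -17.0 - 20.0 = -37.0
m = 1.7/(-37.0) = -0.0459

m = -0.0459


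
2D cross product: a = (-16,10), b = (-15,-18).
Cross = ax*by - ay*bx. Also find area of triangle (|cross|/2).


cross = -16*(-18) - 10*(-15) = 288 + 150 = 438
Triangle area = |438|/2 = 438/2 = 219.0000

cross = 438, triangle area = 219.0000


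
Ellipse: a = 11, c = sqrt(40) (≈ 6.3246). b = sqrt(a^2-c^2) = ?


b^2 = 11^2 - (sqrt(40))^2 = 121 - 40 = 81
b = sqrt(81) = 9

b = 9


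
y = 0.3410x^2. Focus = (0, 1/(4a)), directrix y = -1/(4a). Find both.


a = 0.3410
1/(4a) = 0.7331
Focus = (0, 0.7331)
Directrix: y = -0.7331

Focus = (0, 0.7331), Directrix: y = -0.7331


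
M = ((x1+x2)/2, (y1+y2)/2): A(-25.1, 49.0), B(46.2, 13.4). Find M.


Mx = (-25.1 + 46.2)/2 = 21.1/2 = 10.5500
My = (49.0 + 13.4)/2 = 62.4/2 = 31.2000

(10.5500, 31.2000)


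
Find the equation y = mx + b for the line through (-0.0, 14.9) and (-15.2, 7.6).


m = (-7.3)/(-15.2) = 0.4803
b = y1 - m*x1 = 14.9 - (-7.3*(-0.0))/(-15.2) = 14.9 - 0 = 14.9000

y = 0.4803x + 14.9000


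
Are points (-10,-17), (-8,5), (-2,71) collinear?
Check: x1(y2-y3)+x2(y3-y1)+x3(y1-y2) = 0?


-10*(5-71) - 8*(71+ 17) - 2*(-17-5)
= 660 - 704 + 44 = 0

Yes, collinear (determinant = 0)


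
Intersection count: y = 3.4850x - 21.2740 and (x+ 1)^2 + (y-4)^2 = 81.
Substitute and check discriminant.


Substitute y = 3.4850x - 21.2740: (x+ 1)^2 + (3.4850x- 21.2740-4)^2 = 81
Expand to Ax^2 + Bx + C = 0, where b-k = -25.274
A = 1+m^2 = 13.145225
B = 2(m(b-k) - h) = 2(3.4850*(-25.274) + 1) = -174.15978
C = h^2 + (b-k)^2 - r^2 = 1 + 638.775076 - 81 = 558.775076
disc = B^2-4AC = 30331.6290 - 29380.8964 = 950.7326
disc > 0

2 intersection points


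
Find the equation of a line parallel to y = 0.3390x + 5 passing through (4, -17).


Parallel lines have equal slopes.
m2 = 0.3390
b2 = -17 - 0.3390*4 = -18.3560

y = 0.3390x - 18.3560


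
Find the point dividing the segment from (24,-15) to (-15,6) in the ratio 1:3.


Px = (1*(-15) + 3*24)/4 = 57/4 = 14.2500
Py = (1*6 + 3*(-15))/4 = -39/4 = -9.7500

P = (14.2500, -9.7500)


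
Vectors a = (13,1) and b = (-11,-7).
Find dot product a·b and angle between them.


a·b = 13*(-11) + 1*(-7) = -143 - 7 = -150
|a| = sqrt(169+1) = 13.0384
|b| = sqrt(121+49) = 13.0384
cos(theta) = -150/(sqrt(170)*sqrt(170)) = -150/sqrt(28900) = -0.882353
theta = arccos(-150/sqrt(28900)) = 151.9275 degrees

a·b = -150, theta = 151.9275 deg


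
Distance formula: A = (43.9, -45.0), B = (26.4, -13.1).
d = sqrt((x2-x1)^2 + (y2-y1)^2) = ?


dx = 26.4 - 43.9 = -17.5
dy = -13.1 + 45.0 = 31.9
d = sqrt(306.25 + 1017.61) = sqrt(1323.86) = 36.3849

36.3849


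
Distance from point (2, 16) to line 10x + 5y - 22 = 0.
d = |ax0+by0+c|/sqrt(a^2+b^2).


|10*2 + 5*16 - 22| = |78| = 78
sqrt(100 + 25) = sqrt(125) = 11.1803
d = 78/sqrt(125) = 6.9765

6.9765


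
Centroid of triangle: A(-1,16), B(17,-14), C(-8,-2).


Gx = (-1+17- 8)/3 = 8/3 = 2.6667
Gy = (16- 14- 2)/3 = 0/3 = 0

G = (2.6667, 0)


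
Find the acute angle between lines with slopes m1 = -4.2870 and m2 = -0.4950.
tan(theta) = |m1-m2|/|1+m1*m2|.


m1-m2 = -3.792
1+m1*m2 = 3.122065
tan(theta) = |-3.792/3.122065| = 1.214581
theta = arctan(|-3.792/3.122065|) = 50.5344 degrees (acute angle)

50.5344 degrees


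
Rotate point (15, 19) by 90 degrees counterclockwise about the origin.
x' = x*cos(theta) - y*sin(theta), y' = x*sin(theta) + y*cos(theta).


cos(90) = 0, sin(90) = 1
x' = 15*0 - 19*1 = -19
y' = 15*1 + 19*0 = 15

(-19, 15)


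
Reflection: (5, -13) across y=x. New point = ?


Reflection rule for y=x: (y, x)
(5, -13) -> (-13, 5)

(-13, 5)


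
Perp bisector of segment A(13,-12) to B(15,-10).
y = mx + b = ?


Midpoint = (14, -11)
Slope of AB = dy/dx = 2/2 = 1.0000
Perp slope = -dx/dy = -2/2 = -1.0000
b = My - (perp slope)*Mx = -11 + (2*14)/2 = -11 + 14.0000 = 3.0000

y = -1.0000x + 3.0000


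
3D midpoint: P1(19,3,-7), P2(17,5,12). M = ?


Mx = (19+17)/2 = 18.0000
My = (3+5)/2 = 4.0000
Mz = (-7+12)/2 = 2.5000

M = (18.0000, 4.0000, 2.5000)


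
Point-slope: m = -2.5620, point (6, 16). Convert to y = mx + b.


y - 16 = -2.5620(x - 6)
y = -2.5620x + 16 + 2.5620*6
y = -2.5620x + 31.3720

y = -2.5620x + 31.3720


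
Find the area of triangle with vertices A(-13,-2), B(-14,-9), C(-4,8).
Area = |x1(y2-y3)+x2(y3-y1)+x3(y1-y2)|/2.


-13*(-9-8) = 221
-14*(8+ 2) = -140
-4*(-2+ 9) = -28
sum = 53
Area = |53|/2 = 26.5000

26.5000 sq units


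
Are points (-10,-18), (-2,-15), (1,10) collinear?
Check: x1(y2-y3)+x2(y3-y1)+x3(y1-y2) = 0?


-10*(-15-10) - 2*(10+ 18) + 1*(-18+ 15)
= 250 - 56 - 3 = 191

No, not collinear (determinant = 191)


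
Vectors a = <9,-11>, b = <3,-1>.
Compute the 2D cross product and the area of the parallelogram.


cross = 9*(-1) + 11*3 = -9 + 33 = 24
Parallelogram area = |24| = 24

cross = 24, parallelogram area = 24


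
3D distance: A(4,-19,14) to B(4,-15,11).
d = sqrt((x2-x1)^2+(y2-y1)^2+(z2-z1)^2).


dx=0, dy=4, dz=-3
d = sqrt(0+16+9) = sqrt(25) = 5.0000

5.0000


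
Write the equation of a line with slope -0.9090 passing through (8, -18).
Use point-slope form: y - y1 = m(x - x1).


y + 18 = -0.9090(x - 8)
y = -0.9090x - 18 + 0.9090*8
y = -0.9090x - 10.7280

y = -0.9090x - 10.7280


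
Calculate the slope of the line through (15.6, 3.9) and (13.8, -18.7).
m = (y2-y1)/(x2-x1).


dy = -18.7 - 3.9 = -22.6
dx = 13.8 - 15.6 = -1.8
m = -22.6/(-1.8) = 12.5556

m = 12.5556


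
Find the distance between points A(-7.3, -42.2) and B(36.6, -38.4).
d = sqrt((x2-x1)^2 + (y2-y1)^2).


dx = 36.6 + 7.3 = 43.9
dy = -38.4 + 42.2 = 3.8
d = sqrt(1927.21 + 14.44) = sqrt(1941.65) = 44.0642

44.0642


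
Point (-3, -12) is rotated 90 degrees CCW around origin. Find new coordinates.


cos(90) = 0, sin(90) = 1
x' = -3*0 + 12*1 = 12
y' = -3*1 - 12*0 = -3

(12, -3)


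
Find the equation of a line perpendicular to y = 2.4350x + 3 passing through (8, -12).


Perpendicular slope = -1/m1 = -1/2.4350 = -0.4107
b2 = y0 - m2*x0 = -12 + 8/2.4350 = -12 + 3.2854 = -8.7146

y = -0.4107x - 8.7146


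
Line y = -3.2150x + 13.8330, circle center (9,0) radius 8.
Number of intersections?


Substitute y = -3.2150x + 13.8330: (x-9)^2 + (-3.2150x+13.8330-0)^2 = 64
Expand to Ax^2 + Bx + C = 0, where b-k = 13.833
A = 1+m^2 = 11.336225
B = 2(m(b-k) - h) = 2(-3.2150*13.833 - 9) = -106.94619
C = h^2 + (b-k)^2 - r^2 = 81 + 191.351889 - 64 = 208.351889
disc = B^2-4AC = 11437.4876 - 9447.6956 = 1989.7920
disc > 0

2 intersection points


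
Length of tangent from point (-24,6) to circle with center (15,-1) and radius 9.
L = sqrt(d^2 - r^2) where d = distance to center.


d = sqrt((-24-15)^2 + (6+ 1)^2) = sqrt(1521+49) = 39.6232
L = sqrt(1570.0000 - 81) = sqrt(1489.0000) = 38.5876

38.5876


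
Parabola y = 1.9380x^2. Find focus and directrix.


a = 1.9380
1/(4a) = 0.1290
Focus = (0, 0.1290)
Directrix: y = -0.1290

Focus = (0, 0.1290), Directrix: y = -0.1290


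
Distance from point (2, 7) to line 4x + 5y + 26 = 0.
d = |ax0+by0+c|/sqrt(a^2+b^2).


|4*2 + 5*7 + 26| = |69| = 69
sqrt(16 + 25) = sqrt(41) = 6.4031
d = 69/sqrt(41) = 10.7760

10.7760


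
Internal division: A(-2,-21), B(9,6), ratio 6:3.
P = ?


Px = (6*9 + 3*(-2))/9 = 48/9 = 5.3333
Py = (6*6 + 3*(-21))/9 = -27/9 = -3.0000

P = (5.3333, -3.0000)


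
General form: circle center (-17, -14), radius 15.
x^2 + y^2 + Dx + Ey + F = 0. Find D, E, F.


(x+ 17)^2 + (y+ 14)^2 = 15^2
D = -2h = 34, E = -2k = 28
F = h^2+k^2-r^2 = 289+196-225 = 260

D = 34, E = 28, F = 260


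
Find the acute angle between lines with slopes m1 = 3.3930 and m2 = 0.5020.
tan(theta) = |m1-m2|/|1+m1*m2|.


m1-m2 = 2.891
1+m1*m2 = 2.703286
tan(theta) = |2.891/2.703286| = 1.069439
theta = arctan(|2.891/2.703286|) = 46.9218 degrees (acute angle)

46.9218 degrees


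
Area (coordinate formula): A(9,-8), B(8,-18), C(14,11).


9*(-18-11) = -261
8*(11+ 8) = 152
14*(-8+ 18) = 140
sum = 31
Area = |31|/2 = 15.5000

15.5000 sq units


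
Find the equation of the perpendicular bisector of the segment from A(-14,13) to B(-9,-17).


Midpoint = (-11.5, -2)
Slope of AB = dy/dx = -30/5 = -6.0000
Perp slope = -dx/dy = 5/30 = 0.1667
b = My - (perp slope)*Mx = -2 + (5*(-11.5))/(-30) = -2 + 1.9167 = -0.0833

y = 0.1667x - 0.0833


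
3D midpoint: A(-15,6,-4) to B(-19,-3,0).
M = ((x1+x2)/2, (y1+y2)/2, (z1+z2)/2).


Mx = (-15- 19)/2 = -17.0000
My = (6- 3)/2 = 1.5000
Mz = (-4+0)/2 = -2.0000

M = (-17.0000, 1.5000, -2.0000)


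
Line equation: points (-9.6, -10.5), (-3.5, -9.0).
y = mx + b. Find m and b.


m = (1.5)/(6.1) = 0.2459
b = y1 - m*x1 = -10.5 - (1.5*(-9.6))/(6.1) = -10.5 + 2.3607 = -8.1393

y = 0.2459x - 8.1393


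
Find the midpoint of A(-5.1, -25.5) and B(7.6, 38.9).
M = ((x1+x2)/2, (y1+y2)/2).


Mx = (-5.1 + 7.6)/2 = 2.5/2 = 1.2500
My = (-25.5 + 38.9)/2 = 13.4/2 = 6.7000

(1.2500, 6.7000)


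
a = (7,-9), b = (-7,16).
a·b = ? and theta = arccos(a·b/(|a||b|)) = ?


a·b = 7*(-7) - 9*16 = -49 - 144 = -193
|a| = sqrt(49+81) = 11.4018
|b| = sqrt(49+256) = 17.4642
cos(theta) = -193/(sqrt(130)*sqrt(305)) = -193/sqrt(39650) = -0.969250
theta = arccos(-193/sqrt(39650)) = 165.7544 degrees

a·b = -193, theta = 165.7544 deg


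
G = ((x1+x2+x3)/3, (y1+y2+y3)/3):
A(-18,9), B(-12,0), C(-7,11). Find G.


Gx = (-18- 12- 7)/3 = -37/3 = -12.3333
Gy = (9+0+11)/3 = 20/3 = 6.6667

G = (-12.3333, 6.6667)


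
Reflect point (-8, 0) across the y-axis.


Reflection rule for y-axis: (-x, y)
(-8, 0) -> (8, 0)

(8, 0)


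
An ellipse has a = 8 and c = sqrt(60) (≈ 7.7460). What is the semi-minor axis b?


b^2 = 8^2 - (sqrt(60))^2 = 64 - 60 = 4
b = sqrt(4) = 2

b = 2


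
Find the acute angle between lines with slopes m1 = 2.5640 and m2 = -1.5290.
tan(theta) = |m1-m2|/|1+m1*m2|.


m1-m2 = 4.093
1+m1*m2 = -2.920356
tan(theta) = |4.093/(-2.920356)| = 1.401541
theta = arctan(|4.093/(-2.920356)|) = 54.4921 degrees (acute angle)

54.4921 degrees


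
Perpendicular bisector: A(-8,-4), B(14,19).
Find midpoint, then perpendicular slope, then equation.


Midpoint = (3, 7.5)
Slope of AB = dy/dx = 23/22 = 1.0455
Perp slope = -dx/dy = -22/23 = -0.9565
b = My - (perp slope)*Mx = 7.5 + (22*3)/23 = 7.5 + 2.8696 = 10.3696

y = -0.9565x + 10.3696


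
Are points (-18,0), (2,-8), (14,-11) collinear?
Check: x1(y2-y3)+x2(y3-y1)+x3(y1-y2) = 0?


-18*(-8+ 11) + 2*(-11-0) + 14*(0+ 8)
= -54 - 22 + 112 = 36

No, not collinear (determinant = 36)


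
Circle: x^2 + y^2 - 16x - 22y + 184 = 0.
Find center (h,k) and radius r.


h = -D/2 = 16/2 = 8
k = -E/2 = 22/2 = 11
r^2 = h^2 + k^2 - F = 64 + 121 - 184 = 1
r = 1

Center (8, 11), radius = 1


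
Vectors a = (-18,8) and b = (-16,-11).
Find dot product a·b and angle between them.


a·b = -18*(-16) + 8*(-11) = 288 - 88 = 200
|a| = sqrt(324+64) = 19.6977
|b| = sqrt(256+121) = 19.4165
cos(theta) = 200/(sqrt(388)*sqrt(377)) = 200/sqrt(146276) = 0.522930
theta = arccos(200/sqrt(146276)) = 58.4710 degrees

a·b = 200, theta = 58.4710 deg


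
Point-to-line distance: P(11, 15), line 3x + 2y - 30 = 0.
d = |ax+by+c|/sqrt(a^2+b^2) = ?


|3*11 + 2*15 - 30| = |33| = 33
sqrt(9 + 4) = sqrt(13) = 3.6056
d = 33/sqrt(13) = 9.1526

9.1526


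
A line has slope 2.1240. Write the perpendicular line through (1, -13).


Perpendicular slope = -1/m1 = -1/2.1240 = -0.4708
b2 = y0 - m2*x0 = -13 + 1/2.1240 = -13 + 0.4708 = -12.5292

y = -0.4708x - 12.5292


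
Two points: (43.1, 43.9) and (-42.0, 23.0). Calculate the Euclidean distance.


dx = -42.0 - 43.1 = -85.1
dy = 23.0 - 43.9 = -20.9
d = sqrt(7242.01 + 436.81) = sqrt(7678.82) = 87.6289

87.6289


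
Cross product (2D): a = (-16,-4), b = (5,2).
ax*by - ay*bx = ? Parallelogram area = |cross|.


cross = -16*2 + 4*5 = -32 + 20 = -12
Parallelogram area = |-12| = 12

cross = -12, parallelogram area = 12


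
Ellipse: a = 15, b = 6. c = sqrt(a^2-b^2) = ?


c^2 = 15^2 - 6^2 = 225 - 36 = 189
c = sqrt(189) = 13.7477

c = 13.7477


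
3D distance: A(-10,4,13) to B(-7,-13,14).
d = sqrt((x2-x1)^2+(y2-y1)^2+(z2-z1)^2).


dx=3, dy=-17, dz=1
d = sqrt(9+289+1) = sqrt(299) = 17.2916

17.2916


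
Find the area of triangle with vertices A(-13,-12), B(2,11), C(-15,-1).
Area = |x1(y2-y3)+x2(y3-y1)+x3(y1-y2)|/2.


-13*(11+ 1) = -156
2*(-1+ 12) = 22
-15*(-12-11) = 345
sum = 211
Area = |211|/2 = 105.5000

105.5000 sq units


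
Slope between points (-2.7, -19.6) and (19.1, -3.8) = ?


dy = -3.8 + 19.6 = 15.8
dx = 19.1 + 2.7 = 21.8
m = 15.8/21.8 = 0.7248

m = 0.7248


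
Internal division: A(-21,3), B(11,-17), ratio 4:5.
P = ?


Px = (4*11 + 5*(-21))/9 = -61/9 = -6.7778
Py = (4*(-17) + 5*3)/9 = -53/9 = -5.8889

P = (-6.7778, -5.8889)
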